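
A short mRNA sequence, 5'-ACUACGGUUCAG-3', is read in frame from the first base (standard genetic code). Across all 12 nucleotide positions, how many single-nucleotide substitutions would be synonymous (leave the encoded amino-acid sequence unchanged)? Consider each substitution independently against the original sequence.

10

Codon 1 (ACU, Thr): 3 synonymous substitutions.
Codon 2 (ACG, Thr): 3 synonymous substitutions.
Codon 3 (GUU, Val): 3 synonymous substitutions.
Codon 4 (CAG, Gln): 1 synonymous substitution.
Total: 3 + 3 + 3 + 1 = 10.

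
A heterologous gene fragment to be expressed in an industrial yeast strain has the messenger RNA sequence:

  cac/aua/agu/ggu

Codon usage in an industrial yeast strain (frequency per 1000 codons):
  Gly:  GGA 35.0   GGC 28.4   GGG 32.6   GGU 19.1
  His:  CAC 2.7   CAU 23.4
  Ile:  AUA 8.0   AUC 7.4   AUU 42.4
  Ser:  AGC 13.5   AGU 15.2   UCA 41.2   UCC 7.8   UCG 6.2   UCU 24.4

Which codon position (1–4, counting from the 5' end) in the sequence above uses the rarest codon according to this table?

Codon 1 CAC (His): 2.7 per 1000.
Codon 2 AUA (Ile): 8.0 per 1000.
Codon 3 AGU (Ser): 15.2 per 1000.
Codon 4 GGU (Gly): 19.1 per 1000.
Lowest frequency is 2.7 at codon 1.

1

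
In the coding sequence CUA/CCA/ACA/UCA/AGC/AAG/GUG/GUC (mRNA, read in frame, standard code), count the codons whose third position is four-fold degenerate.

6

Codon 1 CUA (Leu): third position 4-fold.
Codon 2 CCA (Pro): third position 4-fold.
Codon 3 ACA (Thr): third position 4-fold.
Codon 4 UCA (Ser): third position 4-fold.
Codon 5 AGC (Ser): third position 2-fold.
Codon 6 AAG (Lys): third position 2-fold.
Codon 7 GUG (Val): third position 4-fold.
Codon 8 GUC (Val): third position 4-fold.
Four-fold degenerate third positions: 6.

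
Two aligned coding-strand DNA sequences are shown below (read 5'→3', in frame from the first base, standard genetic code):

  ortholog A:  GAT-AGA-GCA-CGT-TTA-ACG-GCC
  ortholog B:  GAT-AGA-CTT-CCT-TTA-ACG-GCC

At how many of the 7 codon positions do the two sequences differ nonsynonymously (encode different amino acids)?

2

Codon 1: GAT Asp / GAT Asp — identical.
Codon 2: AGA Arg / AGA Arg — identical.
Codon 3: GCA Ala / CTT Leu — nonsynonymous.
Codon 4: CGT Arg / CCT Pro — nonsynonymous.
Codon 5: TTA Leu / TTA Leu — identical.
Codon 6: ACG Thr / ACG Thr — identical.
Codon 7: GCC Ala / GCC Ala — identical.
Nonsynonymous differences: 2.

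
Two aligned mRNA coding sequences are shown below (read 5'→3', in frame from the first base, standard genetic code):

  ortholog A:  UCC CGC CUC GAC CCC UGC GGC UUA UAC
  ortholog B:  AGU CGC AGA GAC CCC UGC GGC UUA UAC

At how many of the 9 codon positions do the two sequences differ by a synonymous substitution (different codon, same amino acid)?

Codon 1: UCC Ser / AGU Ser — synonymous.
Codon 2: CGC Arg / CGC Arg — identical.
Codon 3: CUC Leu / AGA Arg — nonsynonymous.
Codon 4: GAC Asp / GAC Asp — identical.
Codon 5: CCC Pro / CCC Pro — identical.
Codon 6: UGC Cys / UGC Cys — identical.
Codon 7: GGC Gly / GGC Gly — identical.
Codon 8: UUA Leu / UUA Leu — identical.
Codon 9: UAC Tyr / UAC Tyr — identical.
Synonymous differences: 1.

1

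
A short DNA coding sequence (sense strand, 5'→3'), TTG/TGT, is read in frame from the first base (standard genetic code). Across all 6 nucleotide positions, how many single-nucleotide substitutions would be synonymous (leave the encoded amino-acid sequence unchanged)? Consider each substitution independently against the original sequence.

Codon 1 (TTG, Leu): 2 synonymous substitutions.
Codon 2 (TGT, Cys): 1 synonymous substitution.
Total: 2 + 1 = 3.

3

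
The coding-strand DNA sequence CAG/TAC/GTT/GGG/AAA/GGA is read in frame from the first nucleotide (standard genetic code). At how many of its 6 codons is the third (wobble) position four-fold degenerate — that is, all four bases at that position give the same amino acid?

Codon 1 CAG (Gln): third position 2-fold.
Codon 2 TAC (Tyr): third position 2-fold.
Codon 3 GTT (Val): third position 4-fold.
Codon 4 GGG (Gly): third position 4-fold.
Codon 5 AAA (Lys): third position 2-fold.
Codon 6 GGA (Gly): third position 4-fold.
Four-fold degenerate third positions: 3.

3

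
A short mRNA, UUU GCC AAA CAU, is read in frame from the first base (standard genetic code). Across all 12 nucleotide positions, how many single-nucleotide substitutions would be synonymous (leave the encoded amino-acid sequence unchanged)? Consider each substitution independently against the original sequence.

Codon 1 (UUU, Phe): 1 synonymous substitution.
Codon 2 (GCC, Ala): 3 synonymous substitutions.
Codon 3 (AAA, Lys): 1 synonymous substitution.
Codon 4 (CAU, His): 1 synonymous substitution.
Total: 1 + 3 + 1 + 1 = 6.

6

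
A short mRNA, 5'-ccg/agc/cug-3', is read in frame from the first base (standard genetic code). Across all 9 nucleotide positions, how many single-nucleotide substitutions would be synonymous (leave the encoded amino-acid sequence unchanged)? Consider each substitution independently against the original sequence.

Codon 1 (CCG, Pro): 3 synonymous substitutions.
Codon 2 (AGC, Ser): 1 synonymous substitution.
Codon 3 (CUG, Leu): 4 synonymous substitutions.
Total: 3 + 1 + 4 = 8.

8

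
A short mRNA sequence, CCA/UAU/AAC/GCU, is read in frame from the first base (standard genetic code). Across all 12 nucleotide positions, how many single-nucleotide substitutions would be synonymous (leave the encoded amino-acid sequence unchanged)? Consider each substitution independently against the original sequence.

Codon 1 (CCA, Pro): 3 synonymous substitutions.
Codon 2 (UAU, Tyr): 1 synonymous substitution.
Codon 3 (AAC, Asn): 1 synonymous substitution.
Codon 4 (GCU, Ala): 3 synonymous substitutions.
Total: 3 + 1 + 1 + 3 = 8.

8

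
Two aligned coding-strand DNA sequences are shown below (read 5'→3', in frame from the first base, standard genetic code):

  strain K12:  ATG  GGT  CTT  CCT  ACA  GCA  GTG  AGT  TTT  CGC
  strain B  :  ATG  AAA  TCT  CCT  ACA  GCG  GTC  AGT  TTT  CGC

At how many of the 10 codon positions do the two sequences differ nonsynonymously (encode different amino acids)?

2

Codon 1: ATG Met / ATG Met — identical.
Codon 2: GGT Gly / AAA Lys — nonsynonymous.
Codon 3: CTT Leu / TCT Ser — nonsynonymous.
Codon 4: CCT Pro / CCT Pro — identical.
Codon 5: ACA Thr / ACA Thr — identical.
Codon 6: GCA Ala / GCG Ala — synonymous.
Codon 7: GTG Val / GTC Val — synonymous.
Codon 8: AGT Ser / AGT Ser — identical.
Codon 9: TTT Phe / TTT Phe — identical.
Codon 10: CGC Arg / CGC Arg — identical.
Nonsynonymous differences: 2.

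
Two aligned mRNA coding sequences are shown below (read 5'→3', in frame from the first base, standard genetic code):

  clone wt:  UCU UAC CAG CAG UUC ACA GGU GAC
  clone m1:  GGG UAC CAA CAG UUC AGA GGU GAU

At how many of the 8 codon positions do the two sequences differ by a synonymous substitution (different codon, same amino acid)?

Codon 1: UCU Ser / GGG Gly — nonsynonymous.
Codon 2: UAC Tyr / UAC Tyr — identical.
Codon 3: CAG Gln / CAA Gln — synonymous.
Codon 4: CAG Gln / CAG Gln — identical.
Codon 5: UUC Phe / UUC Phe — identical.
Codon 6: ACA Thr / AGA Arg — nonsynonymous.
Codon 7: GGU Gly / GGU Gly — identical.
Codon 8: GAC Asp / GAU Asp — synonymous.
Synonymous differences: 2.

2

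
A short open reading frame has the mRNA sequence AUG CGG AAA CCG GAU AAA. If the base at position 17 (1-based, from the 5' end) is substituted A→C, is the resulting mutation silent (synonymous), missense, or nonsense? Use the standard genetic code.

missense

Position 17 falls in codon 6: AAA → Lys.
After the substitution the codon is ACA → Thr.
Lys ≠ Thr, so this is a missense mutation.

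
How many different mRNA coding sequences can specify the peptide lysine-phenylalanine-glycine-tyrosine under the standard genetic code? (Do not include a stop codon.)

32

Lys: 2 codons.
Phe: 2 codons.
Gly: 4 codons.
Tyr: 2 codons.
2 × 2 × 4 × 2 = 32.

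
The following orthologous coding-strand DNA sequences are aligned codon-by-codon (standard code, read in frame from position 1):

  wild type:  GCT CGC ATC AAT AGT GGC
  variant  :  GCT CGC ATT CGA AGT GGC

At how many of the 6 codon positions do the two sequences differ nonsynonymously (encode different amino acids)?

1

Codon 1: GCT Ala / GCT Ala — identical.
Codon 2: CGC Arg / CGC Arg — identical.
Codon 3: ATC Ile / ATT Ile — synonymous.
Codon 4: AAT Asn / CGA Arg — nonsynonymous.
Codon 5: AGT Ser / AGT Ser — identical.
Codon 6: GGC Gly / GGC Gly — identical.
Nonsynonymous differences: 1.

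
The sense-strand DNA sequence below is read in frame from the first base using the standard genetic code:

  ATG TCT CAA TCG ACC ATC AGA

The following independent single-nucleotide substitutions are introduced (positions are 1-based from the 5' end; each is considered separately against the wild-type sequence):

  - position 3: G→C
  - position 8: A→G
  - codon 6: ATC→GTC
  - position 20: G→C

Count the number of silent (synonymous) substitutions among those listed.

0

Codon 1: ATG (Met) → ATC (Ile) — missense.
Codon 3: CAA (Gln) → CGA (Arg) — missense.
Codon 6: ATC (Ile) → GTC (Val) — missense.
Codon 7: AGA (Arg) → ACA (Thr) — missense.
Synonymous: 0 of 4.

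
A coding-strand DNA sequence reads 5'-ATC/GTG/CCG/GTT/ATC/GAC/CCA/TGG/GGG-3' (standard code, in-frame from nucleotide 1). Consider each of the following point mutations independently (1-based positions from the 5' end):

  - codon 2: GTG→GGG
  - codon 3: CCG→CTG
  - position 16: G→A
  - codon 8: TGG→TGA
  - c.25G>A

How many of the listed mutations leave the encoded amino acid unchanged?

Codon 2: GTG (Val) → GGG (Gly) — missense.
Codon 3: CCG (Pro) → CTG (Leu) — missense.
Codon 6: GAC (Asp) → AAC (Asn) — missense.
Codon 8: TGG (Trp) → TGA (Stop) — nonsense.
Codon 9: GGG (Gly) → AGG (Arg) — missense.
Synonymous: 0 of 5.

0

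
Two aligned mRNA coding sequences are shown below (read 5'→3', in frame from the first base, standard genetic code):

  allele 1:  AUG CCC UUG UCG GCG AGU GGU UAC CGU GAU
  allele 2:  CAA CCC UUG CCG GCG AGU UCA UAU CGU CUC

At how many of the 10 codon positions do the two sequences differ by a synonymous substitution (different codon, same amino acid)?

1

Codon 1: AUG Met / CAA Gln — nonsynonymous.
Codon 2: CCC Pro / CCC Pro — identical.
Codon 3: UUG Leu / UUG Leu — identical.
Codon 4: UCG Ser / CCG Pro — nonsynonymous.
Codon 5: GCG Ala / GCG Ala — identical.
Codon 6: AGU Ser / AGU Ser — identical.
Codon 7: GGU Gly / UCA Ser — nonsynonymous.
Codon 8: UAC Tyr / UAU Tyr — synonymous.
Codon 9: CGU Arg / CGU Arg — identical.
Codon 10: GAU Asp / CUC Leu — nonsynonymous.
Synonymous differences: 1.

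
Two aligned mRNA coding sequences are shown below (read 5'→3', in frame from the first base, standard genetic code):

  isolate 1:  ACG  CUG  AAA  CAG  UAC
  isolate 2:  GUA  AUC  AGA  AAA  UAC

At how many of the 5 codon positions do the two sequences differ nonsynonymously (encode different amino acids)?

4

Codon 1: ACG Thr / GUA Val — nonsynonymous.
Codon 2: CUG Leu / AUC Ile — nonsynonymous.
Codon 3: AAA Lys / AGA Arg — nonsynonymous.
Codon 4: CAG Gln / AAA Lys — nonsynonymous.
Codon 5: UAC Tyr / UAC Tyr — identical.
Nonsynonymous differences: 4.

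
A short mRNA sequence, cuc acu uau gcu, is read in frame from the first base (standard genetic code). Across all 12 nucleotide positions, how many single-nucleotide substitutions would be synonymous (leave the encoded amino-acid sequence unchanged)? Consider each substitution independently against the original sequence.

10

Codon 1 (CUC, Leu): 3 synonymous substitutions.
Codon 2 (ACU, Thr): 3 synonymous substitutions.
Codon 3 (UAU, Tyr): 1 synonymous substitution.
Codon 4 (GCU, Ala): 3 synonymous substitutions.
Total: 3 + 3 + 1 + 3 = 10.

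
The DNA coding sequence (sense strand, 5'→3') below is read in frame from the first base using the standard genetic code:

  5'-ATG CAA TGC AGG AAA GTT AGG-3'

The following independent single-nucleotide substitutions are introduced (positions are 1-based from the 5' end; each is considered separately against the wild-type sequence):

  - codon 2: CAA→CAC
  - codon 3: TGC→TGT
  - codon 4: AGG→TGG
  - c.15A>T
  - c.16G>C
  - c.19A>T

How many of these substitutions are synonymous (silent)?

Codon 2: CAA (Gln) → CAC (His) — missense.
Codon 3: TGC (Cys) → TGT (Cys) — synonymous.
Codon 4: AGG (Arg) → TGG (Trp) — missense.
Codon 5: AAA (Lys) → AAT (Asn) — missense.
Codon 6: GTT (Val) → CTT (Leu) — missense.
Codon 7: AGG (Arg) → TGG (Trp) — missense.
Synonymous: 1 of 6.

1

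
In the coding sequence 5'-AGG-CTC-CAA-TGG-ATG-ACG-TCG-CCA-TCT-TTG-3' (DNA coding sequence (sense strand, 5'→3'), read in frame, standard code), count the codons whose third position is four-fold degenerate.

5

Codon 1 AGG (Arg): third position 2-fold.
Codon 2 CTC (Leu): third position 4-fold.
Codon 3 CAA (Gln): third position 2-fold.
Codon 4 TGG (Trp): third position 1-fold.
Codon 5 ATG (Met): third position 1-fold.
Codon 6 ACG (Thr): third position 4-fold.
Codon 7 TCG (Ser): third position 4-fold.
Codon 8 CCA (Pro): third position 4-fold.
Codon 9 TCT (Ser): third position 4-fold.
Codon 10 TTG (Leu): third position 2-fold.
Four-fold degenerate third positions: 5.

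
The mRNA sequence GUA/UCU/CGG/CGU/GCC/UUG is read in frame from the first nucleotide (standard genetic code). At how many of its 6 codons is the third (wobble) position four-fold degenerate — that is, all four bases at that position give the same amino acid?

5

Codon 1 GUA (Val): third position 4-fold.
Codon 2 UCU (Ser): third position 4-fold.
Codon 3 CGG (Arg): third position 4-fold.
Codon 4 CGU (Arg): third position 4-fold.
Codon 5 GCC (Ala): third position 4-fold.
Codon 6 UUG (Leu): third position 2-fold.
Four-fold degenerate third positions: 5.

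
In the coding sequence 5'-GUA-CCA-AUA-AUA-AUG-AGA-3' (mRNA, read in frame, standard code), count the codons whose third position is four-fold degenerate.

Codon 1 GUA (Val): third position 4-fold.
Codon 2 CCA (Pro): third position 4-fold.
Codon 3 AUA (Ile): third position 3-fold.
Codon 4 AUA (Ile): third position 3-fold.
Codon 5 AUG (Met): third position 1-fold.
Codon 6 AGA (Arg): third position 2-fold.
Four-fold degenerate third positions: 2.

2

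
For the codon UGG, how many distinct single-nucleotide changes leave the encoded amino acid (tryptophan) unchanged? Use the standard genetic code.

Position 1: none → 0 synonymous.
Position 2: none → 0 synonymous.
Position 3: none → 0 synonymous.
Total: 0 + 0 + 0 = 0.

0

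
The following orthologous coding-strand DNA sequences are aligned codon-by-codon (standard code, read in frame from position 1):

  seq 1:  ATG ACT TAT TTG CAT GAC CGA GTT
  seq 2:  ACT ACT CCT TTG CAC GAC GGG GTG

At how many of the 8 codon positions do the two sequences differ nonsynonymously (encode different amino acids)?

3

Codon 1: ATG Met / ACT Thr — nonsynonymous.
Codon 2: ACT Thr / ACT Thr — identical.
Codon 3: TAT Tyr / CCT Pro — nonsynonymous.
Codon 4: TTG Leu / TTG Leu — identical.
Codon 5: CAT His / CAC His — synonymous.
Codon 6: GAC Asp / GAC Asp — identical.
Codon 7: CGA Arg / GGG Gly — nonsynonymous.
Codon 8: GTT Val / GTG Val — synonymous.
Nonsynonymous differences: 3.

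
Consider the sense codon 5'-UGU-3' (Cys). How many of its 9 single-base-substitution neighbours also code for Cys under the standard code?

Position 1: none → 0 synonymous.
Position 2: none → 0 synonymous.
Position 3: UGC → 1 synonymous.
Total: 0 + 0 + 1 = 1.

1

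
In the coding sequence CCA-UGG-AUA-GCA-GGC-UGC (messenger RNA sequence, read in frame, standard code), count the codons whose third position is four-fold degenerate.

Codon 1 CCA (Pro): third position 4-fold.
Codon 2 UGG (Trp): third position 1-fold.
Codon 3 AUA (Ile): third position 3-fold.
Codon 4 GCA (Ala): third position 4-fold.
Codon 5 GGC (Gly): third position 4-fold.
Codon 6 UGC (Cys): third position 2-fold.
Four-fold degenerate third positions: 3.

3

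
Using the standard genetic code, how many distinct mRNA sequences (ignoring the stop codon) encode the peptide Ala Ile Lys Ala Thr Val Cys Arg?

18432

Ala: 4 codons.
Ile: 3 codons.
Lys: 2 codons.
Ala: 4 codons.
Thr: 4 codons.
Val: 4 codons.
Cys: 2 codons.
Arg: 6 codons.
4 × 3 × 2 × 4 × 4 × 4 × 2 × 6 = 18432.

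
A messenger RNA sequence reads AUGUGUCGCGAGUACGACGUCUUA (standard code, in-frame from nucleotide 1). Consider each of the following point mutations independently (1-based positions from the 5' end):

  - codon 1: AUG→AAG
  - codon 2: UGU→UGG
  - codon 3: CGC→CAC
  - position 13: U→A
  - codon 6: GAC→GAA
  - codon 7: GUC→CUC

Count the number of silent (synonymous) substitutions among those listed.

0

Codon 1: AUG (Met) → AAG (Lys) — missense.
Codon 2: UGU (Cys) → UGG (Trp) — missense.
Codon 3: CGC (Arg) → CAC (His) — missense.
Codon 5: UAC (Tyr) → AAC (Asn) — missense.
Codon 6: GAC (Asp) → GAA (Glu) — missense.
Codon 7: GUC (Val) → CUC (Leu) — missense.
Synonymous: 0 of 6.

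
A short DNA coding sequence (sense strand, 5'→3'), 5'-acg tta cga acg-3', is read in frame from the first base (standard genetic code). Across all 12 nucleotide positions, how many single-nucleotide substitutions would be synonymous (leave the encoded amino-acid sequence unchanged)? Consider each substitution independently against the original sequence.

Codon 1 (ACG, Thr): 3 synonymous substitutions.
Codon 2 (TTA, Leu): 2 synonymous substitutions.
Codon 3 (CGA, Arg): 4 synonymous substitutions.
Codon 4 (ACG, Thr): 3 synonymous substitutions.
Total: 3 + 2 + 4 + 3 = 12.

12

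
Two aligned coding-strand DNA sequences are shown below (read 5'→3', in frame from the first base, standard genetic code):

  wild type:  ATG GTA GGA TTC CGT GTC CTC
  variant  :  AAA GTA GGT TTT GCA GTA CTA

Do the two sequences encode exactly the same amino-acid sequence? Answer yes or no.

Codon 1: ATG Met / AAA Lys — nonsynonymous.
Codon 2: GTA Val / GTA Val — identical.
Codon 3: GGA Gly / GGT Gly — synonymous.
Codon 4: TTC Phe / TTT Phe — synonymous.
Codon 5: CGT Arg / GCA Ala — nonsynonymous.
Codon 6: GTC Val / GTA Val — synonymous.
Codon 7: CTC Leu / CTA Leu — synonymous.
Nonsynonymous differences: 2 → different protein.

no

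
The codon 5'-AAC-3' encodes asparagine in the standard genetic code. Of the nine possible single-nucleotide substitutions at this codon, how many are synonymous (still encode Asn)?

Position 1: none → 0 synonymous.
Position 2: none → 0 synonymous.
Position 3: AAT → 1 synonymous.
Total: 0 + 0 + 1 = 1.

1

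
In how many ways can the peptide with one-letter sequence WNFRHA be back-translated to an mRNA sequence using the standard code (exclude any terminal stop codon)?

192

Trp: 1 codon.
Asn: 2 codons.
Phe: 2 codons.
Arg: 6 codons.
His: 2 codons.
Ala: 4 codons.
1 × 2 × 2 × 6 × 2 × 4 = 192.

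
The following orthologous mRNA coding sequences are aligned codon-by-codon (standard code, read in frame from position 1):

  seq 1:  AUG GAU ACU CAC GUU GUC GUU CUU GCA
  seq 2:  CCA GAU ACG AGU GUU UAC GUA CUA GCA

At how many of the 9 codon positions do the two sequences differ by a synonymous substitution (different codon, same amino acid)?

3

Codon 1: AUG Met / CCA Pro — nonsynonymous.
Codon 2: GAU Asp / GAU Asp — identical.
Codon 3: ACU Thr / ACG Thr — synonymous.
Codon 4: CAC His / AGU Ser — nonsynonymous.
Codon 5: GUU Val / GUU Val — identical.
Codon 6: GUC Val / UAC Tyr — nonsynonymous.
Codon 7: GUU Val / GUA Val — synonymous.
Codon 8: CUU Leu / CUA Leu — synonymous.
Codon 9: GCA Ala / GCA Ala — identical.
Synonymous differences: 3.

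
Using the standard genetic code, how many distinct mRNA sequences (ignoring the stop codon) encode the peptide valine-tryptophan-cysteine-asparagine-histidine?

Val: 4 codons.
Trp: 1 codon.
Cys: 2 codons.
Asn: 2 codons.
His: 2 codons.
4 × 1 × 2 × 2 × 2 = 32.

32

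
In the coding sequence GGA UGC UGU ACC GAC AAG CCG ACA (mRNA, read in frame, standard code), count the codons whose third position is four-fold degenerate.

Codon 1 GGA (Gly): third position 4-fold.
Codon 2 UGC (Cys): third position 2-fold.
Codon 3 UGU (Cys): third position 2-fold.
Codon 4 ACC (Thr): third position 4-fold.
Codon 5 GAC (Asp): third position 2-fold.
Codon 6 AAG (Lys): third position 2-fold.
Codon 7 CCG (Pro): third position 4-fold.
Codon 8 ACA (Thr): third position 4-fold.
Four-fold degenerate third positions: 4.

4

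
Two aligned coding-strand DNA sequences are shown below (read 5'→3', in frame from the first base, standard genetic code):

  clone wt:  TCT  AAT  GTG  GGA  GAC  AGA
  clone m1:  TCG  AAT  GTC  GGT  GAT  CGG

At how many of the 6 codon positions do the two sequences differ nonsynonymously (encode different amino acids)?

Codon 1: TCT Ser / TCG Ser — synonymous.
Codon 2: AAT Asn / AAT Asn — identical.
Codon 3: GTG Val / GTC Val — synonymous.
Codon 4: GGA Gly / GGT Gly — synonymous.
Codon 5: GAC Asp / GAT Asp — synonymous.
Codon 6: AGA Arg / CGG Arg — synonymous.
Nonsynonymous differences: 0.

0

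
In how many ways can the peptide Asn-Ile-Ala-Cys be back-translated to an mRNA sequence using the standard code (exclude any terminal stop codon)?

48

Asn: 2 codons.
Ile: 3 codons.
Ala: 4 codons.
Cys: 2 codons.
2 × 3 × 4 × 2 = 48.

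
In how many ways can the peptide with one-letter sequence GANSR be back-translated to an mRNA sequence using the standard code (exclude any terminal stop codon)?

Gly: 4 codons.
Ala: 4 codons.
Asn: 2 codons.
Ser: 6 codons.
Arg: 6 codons.
4 × 4 × 2 × 6 × 6 = 1152.

1152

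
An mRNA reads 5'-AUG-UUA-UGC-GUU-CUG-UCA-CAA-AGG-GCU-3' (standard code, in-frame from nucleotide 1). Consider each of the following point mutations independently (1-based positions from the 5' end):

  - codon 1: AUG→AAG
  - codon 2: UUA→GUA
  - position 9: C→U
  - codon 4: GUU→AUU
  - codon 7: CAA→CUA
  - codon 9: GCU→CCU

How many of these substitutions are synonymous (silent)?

Codon 1: AUG (Met) → AAG (Lys) — missense.
Codon 2: UUA (Leu) → GUA (Val) — missense.
Codon 3: UGC (Cys) → UGU (Cys) — synonymous.
Codon 4: GUU (Val) → AUU (Ile) — missense.
Codon 7: CAA (Gln) → CUA (Leu) — missense.
Codon 9: GCU (Ala) → CCU (Pro) — missense.
Synonymous: 1 of 6.

1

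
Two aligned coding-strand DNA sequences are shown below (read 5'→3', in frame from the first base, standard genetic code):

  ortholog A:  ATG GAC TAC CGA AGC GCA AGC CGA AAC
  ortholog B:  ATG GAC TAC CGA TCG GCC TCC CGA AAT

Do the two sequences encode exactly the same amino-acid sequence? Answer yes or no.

Codon 1: ATG Met / ATG Met — identical.
Codon 2: GAC Asp / GAC Asp — identical.
Codon 3: TAC Tyr / TAC Tyr — identical.
Codon 4: CGA Arg / CGA Arg — identical.
Codon 5: AGC Ser / TCG Ser — synonymous.
Codon 6: GCA Ala / GCC Ala — synonymous.
Codon 7: AGC Ser / TCC Ser — synonymous.
Codon 8: CGA Arg / CGA Arg — identical.
Codon 9: AAC Asn / AAT Asn — synonymous.
Nonsynonymous differences: 0 → same protein.

yes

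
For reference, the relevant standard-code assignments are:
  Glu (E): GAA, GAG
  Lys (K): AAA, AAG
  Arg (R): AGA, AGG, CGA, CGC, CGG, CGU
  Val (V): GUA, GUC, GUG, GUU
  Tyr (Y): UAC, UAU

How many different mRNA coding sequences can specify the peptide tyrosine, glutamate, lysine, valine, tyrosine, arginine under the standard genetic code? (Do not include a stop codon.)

Tyr: 2 codons.
Glu: 2 codons.
Lys: 2 codons.
Val: 4 codons.
Tyr: 2 codons.
Arg: 6 codons.
2 × 2 × 2 × 4 × 2 × 6 = 384.

384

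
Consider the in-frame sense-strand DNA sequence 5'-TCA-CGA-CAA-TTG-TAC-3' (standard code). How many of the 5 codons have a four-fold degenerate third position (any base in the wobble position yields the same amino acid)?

Codon 1 TCA (Ser): third position 4-fold.
Codon 2 CGA (Arg): third position 4-fold.
Codon 3 CAA (Gln): third position 2-fold.
Codon 4 TTG (Leu): third position 2-fold.
Codon 5 TAC (Tyr): third position 2-fold.
Four-fold degenerate third positions: 2.

2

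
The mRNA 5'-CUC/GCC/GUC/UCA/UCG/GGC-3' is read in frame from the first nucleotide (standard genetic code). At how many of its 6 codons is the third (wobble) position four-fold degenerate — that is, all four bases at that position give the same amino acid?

6

Codon 1 CUC (Leu): third position 4-fold.
Codon 2 GCC (Ala): third position 4-fold.
Codon 3 GUC (Val): third position 4-fold.
Codon 4 UCA (Ser): third position 4-fold.
Codon 5 UCG (Ser): third position 4-fold.
Codon 6 GGC (Gly): third position 4-fold.
Four-fold degenerate third positions: 6.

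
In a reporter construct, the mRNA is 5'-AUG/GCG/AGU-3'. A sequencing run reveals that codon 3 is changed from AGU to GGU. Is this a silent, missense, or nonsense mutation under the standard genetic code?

Position 7 falls in codon 3: AGU → Ser.
After the substitution the codon is GGU → Gly.
Ser ≠ Gly, so this is a missense mutation.

missense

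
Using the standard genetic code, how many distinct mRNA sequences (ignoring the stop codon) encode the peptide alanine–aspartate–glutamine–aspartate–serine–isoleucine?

Ala: 4 codons.
Asp: 2 codons.
Gln: 2 codons.
Asp: 2 codons.
Ser: 6 codons.
Ile: 3 codons.
4 × 2 × 2 × 2 × 6 × 3 = 576.

576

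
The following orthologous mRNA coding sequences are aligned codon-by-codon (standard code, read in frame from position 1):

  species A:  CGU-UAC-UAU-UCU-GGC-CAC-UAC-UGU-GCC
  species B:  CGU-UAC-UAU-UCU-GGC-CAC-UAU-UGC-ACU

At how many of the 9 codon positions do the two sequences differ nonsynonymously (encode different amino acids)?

Codon 1: CGU Arg / CGU Arg — identical.
Codon 2: UAC Tyr / UAC Tyr — identical.
Codon 3: UAU Tyr / UAU Tyr — identical.
Codon 4: UCU Ser / UCU Ser — identical.
Codon 5: GGC Gly / GGC Gly — identical.
Codon 6: CAC His / CAC His — identical.
Codon 7: UAC Tyr / UAU Tyr — synonymous.
Codon 8: UGU Cys / UGC Cys — synonymous.
Codon 9: GCC Ala / ACU Thr — nonsynonymous.
Nonsynonymous differences: 1.

1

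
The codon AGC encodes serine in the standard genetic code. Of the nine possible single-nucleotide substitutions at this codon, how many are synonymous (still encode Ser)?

Position 1: none → 0 synonymous.
Position 2: none → 0 synonymous.
Position 3: AGU → 1 synonymous.
Total: 0 + 0 + 1 = 1.

1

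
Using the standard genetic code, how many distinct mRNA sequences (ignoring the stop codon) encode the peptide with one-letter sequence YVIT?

96

Tyr: 2 codons.
Val: 4 codons.
Ile: 3 codons.
Thr: 4 codons.
2 × 4 × 3 × 4 = 96.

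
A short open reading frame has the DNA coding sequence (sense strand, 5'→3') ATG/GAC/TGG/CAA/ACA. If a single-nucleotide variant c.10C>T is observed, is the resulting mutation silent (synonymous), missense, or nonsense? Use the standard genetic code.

nonsense

Position 10 falls in codon 4: CAA → Gln.
After the substitution the codon is TAA → Stop.
The new codon is a stop codon, so this is a nonsense mutation.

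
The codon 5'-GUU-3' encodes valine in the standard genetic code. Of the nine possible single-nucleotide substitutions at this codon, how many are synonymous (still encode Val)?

3

Position 1: none → 0 synonymous.
Position 2: none → 0 synonymous.
Position 3: GUC, GUA, GUG → 3 synonymous.
Total: 0 + 0 + 3 = 3.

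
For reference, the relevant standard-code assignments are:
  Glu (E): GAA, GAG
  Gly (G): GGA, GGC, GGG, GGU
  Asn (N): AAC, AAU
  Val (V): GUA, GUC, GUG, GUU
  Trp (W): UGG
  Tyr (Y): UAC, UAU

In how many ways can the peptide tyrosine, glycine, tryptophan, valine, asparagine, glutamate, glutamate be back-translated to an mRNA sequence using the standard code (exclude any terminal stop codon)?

256

Tyr: 2 codons.
Gly: 4 codons.
Trp: 1 codon.
Val: 4 codons.
Asn: 2 codons.
Glu: 2 codons.
Glu: 2 codons.
2 × 4 × 1 × 4 × 2 × 2 × 2 = 256.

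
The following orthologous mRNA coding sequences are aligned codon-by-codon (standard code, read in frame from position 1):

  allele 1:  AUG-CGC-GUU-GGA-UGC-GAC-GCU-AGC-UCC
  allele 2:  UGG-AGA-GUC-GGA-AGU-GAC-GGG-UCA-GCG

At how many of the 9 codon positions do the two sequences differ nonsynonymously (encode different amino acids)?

4

Codon 1: AUG Met / UGG Trp — nonsynonymous.
Codon 2: CGC Arg / AGA Arg — synonymous.
Codon 3: GUU Val / GUC Val — synonymous.
Codon 4: GGA Gly / GGA Gly — identical.
Codon 5: UGC Cys / AGU Ser — nonsynonymous.
Codon 6: GAC Asp / GAC Asp — identical.
Codon 7: GCU Ala / GGG Gly — nonsynonymous.
Codon 8: AGC Ser / UCA Ser — synonymous.
Codon 9: UCC Ser / GCG Ala — nonsynonymous.
Nonsynonymous differences: 4.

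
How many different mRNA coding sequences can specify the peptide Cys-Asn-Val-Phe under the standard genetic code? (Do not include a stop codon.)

Cys: 2 codons.
Asn: 2 codons.
Val: 4 codons.
Phe: 2 codons.
2 × 2 × 4 × 2 = 32.

32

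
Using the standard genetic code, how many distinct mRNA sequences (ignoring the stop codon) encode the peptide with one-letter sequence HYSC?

48

His: 2 codons.
Tyr: 2 codons.
Ser: 6 codons.
Cys: 2 codons.
2 × 2 × 6 × 2 = 48.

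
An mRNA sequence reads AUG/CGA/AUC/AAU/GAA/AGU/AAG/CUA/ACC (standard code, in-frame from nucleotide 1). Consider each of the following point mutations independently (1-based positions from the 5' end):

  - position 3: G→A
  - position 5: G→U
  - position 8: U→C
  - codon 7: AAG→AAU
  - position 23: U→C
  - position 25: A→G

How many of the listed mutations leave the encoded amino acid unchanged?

0

Codon 1: AUG (Met) → AUA (Ile) — missense.
Codon 2: CGA (Arg) → CUA (Leu) — missense.
Codon 3: AUC (Ile) → ACC (Thr) — missense.
Codon 7: AAG (Lys) → AAU (Asn) — missense.
Codon 8: CUA (Leu) → CCA (Pro) — missense.
Codon 9: ACC (Thr) → GCC (Ala) — missense.
Synonymous: 0 of 6.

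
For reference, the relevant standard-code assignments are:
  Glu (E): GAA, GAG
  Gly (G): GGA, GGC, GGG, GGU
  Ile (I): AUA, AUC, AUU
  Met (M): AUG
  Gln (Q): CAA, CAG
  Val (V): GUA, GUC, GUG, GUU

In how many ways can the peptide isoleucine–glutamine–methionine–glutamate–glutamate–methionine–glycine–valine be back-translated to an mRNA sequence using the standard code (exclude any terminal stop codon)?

Ile: 3 codons.
Gln: 2 codons.
Met: 1 codon.
Glu: 2 codons.
Glu: 2 codons.
Met: 1 codon.
Gly: 4 codons.
Val: 4 codons.
3 × 2 × 1 × 2 × 2 × 1 × 4 × 4 = 384.

384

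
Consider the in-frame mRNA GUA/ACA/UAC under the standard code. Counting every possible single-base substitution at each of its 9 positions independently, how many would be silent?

Codon 1 (GUA, Val): 3 synonymous substitutions.
Codon 2 (ACA, Thr): 3 synonymous substitutions.
Codon 3 (UAC, Tyr): 1 synonymous substitution.
Total: 3 + 3 + 1 = 7.

7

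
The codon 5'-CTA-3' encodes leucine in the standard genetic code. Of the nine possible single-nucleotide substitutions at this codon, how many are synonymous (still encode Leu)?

Position 1: TTA → 1 synonymous.
Position 2: none → 0 synonymous.
Position 3: CTT, CTC, CTG → 3 synonymous.
Total: 1 + 0 + 3 = 4.

4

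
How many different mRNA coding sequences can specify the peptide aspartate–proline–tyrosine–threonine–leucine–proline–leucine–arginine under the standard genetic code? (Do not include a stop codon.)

Asp: 2 codons.
Pro: 4 codons.
Tyr: 2 codons.
Thr: 4 codons.
Leu: 6 codons.
Pro: 4 codons.
Leu: 6 codons.
Arg: 6 codons.
2 × 4 × 2 × 4 × 6 × 4 × 6 × 6 = 55296.

55296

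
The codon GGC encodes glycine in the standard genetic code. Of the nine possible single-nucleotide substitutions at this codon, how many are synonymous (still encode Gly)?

Position 1: none → 0 synonymous.
Position 2: none → 0 synonymous.
Position 3: GGU, GGA, GGG → 3 synonymous.
Total: 0 + 0 + 3 = 3.

3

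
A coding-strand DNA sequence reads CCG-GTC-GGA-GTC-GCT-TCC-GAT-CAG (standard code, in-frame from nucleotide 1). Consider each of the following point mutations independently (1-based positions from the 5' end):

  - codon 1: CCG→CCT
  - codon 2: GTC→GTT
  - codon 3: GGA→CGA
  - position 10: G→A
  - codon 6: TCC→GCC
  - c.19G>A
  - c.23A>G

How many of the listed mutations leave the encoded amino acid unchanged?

Codon 1: CCG (Pro) → CCT (Pro) — synonymous.
Codon 2: GTC (Val) → GTT (Val) — synonymous.
Codon 3: GGA (Gly) → CGA (Arg) — missense.
Codon 4: GTC (Val) → ATC (Ile) — missense.
Codon 6: TCC (Ser) → GCC (Ala) — missense.
Codon 7: GAT (Asp) → AAT (Asn) — missense.
Codon 8: CAG (Gln) → CGG (Arg) — missense.
Synonymous: 2 of 7.

2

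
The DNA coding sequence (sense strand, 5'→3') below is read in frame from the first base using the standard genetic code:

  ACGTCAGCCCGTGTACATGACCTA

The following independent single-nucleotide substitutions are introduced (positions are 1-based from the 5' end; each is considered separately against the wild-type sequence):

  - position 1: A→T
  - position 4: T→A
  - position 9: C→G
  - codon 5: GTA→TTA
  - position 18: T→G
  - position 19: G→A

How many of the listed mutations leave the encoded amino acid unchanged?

1

Codon 1: ACG (Thr) → TCG (Ser) — missense.
Codon 2: TCA (Ser) → ACA (Thr) — missense.
Codon 3: GCC (Ala) → GCG (Ala) — synonymous.
Codon 5: GTA (Val) → TTA (Leu) — missense.
Codon 6: CAT (His) → CAG (Gln) — missense.
Codon 7: GAC (Asp) → AAC (Asn) — missense.
Synonymous: 1 of 6.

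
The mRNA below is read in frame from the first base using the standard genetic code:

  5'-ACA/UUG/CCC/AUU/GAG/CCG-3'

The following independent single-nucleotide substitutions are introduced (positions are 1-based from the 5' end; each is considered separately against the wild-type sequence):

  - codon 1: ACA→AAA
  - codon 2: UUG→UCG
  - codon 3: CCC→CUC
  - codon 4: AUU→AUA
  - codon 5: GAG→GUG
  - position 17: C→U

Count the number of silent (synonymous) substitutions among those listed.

Codon 1: ACA (Thr) → AAA (Lys) — missense.
Codon 2: UUG (Leu) → UCG (Ser) — missense.
Codon 3: CCC (Pro) → CUC (Leu) — missense.
Codon 4: AUU (Ile) → AUA (Ile) — synonymous.
Codon 5: GAG (Glu) → GUG (Val) — missense.
Codon 6: CCG (Pro) → CUG (Leu) — missense.
Synonymous: 1 of 6.

1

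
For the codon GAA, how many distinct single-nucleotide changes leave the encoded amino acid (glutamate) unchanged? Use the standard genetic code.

1

Position 1: none → 0 synonymous.
Position 2: none → 0 synonymous.
Position 3: GAG → 1 synonymous.
Total: 0 + 0 + 1 = 1.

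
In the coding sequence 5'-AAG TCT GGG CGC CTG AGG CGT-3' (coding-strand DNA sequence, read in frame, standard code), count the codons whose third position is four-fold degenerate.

Codon 1 AAG (Lys): third position 2-fold.
Codon 2 TCT (Ser): third position 4-fold.
Codon 3 GGG (Gly): third position 4-fold.
Codon 4 CGC (Arg): third position 4-fold.
Codon 5 CTG (Leu): third position 4-fold.
Codon 6 AGG (Arg): third position 2-fold.
Codon 7 CGT (Arg): third position 4-fold.
Four-fold degenerate third positions: 5.

5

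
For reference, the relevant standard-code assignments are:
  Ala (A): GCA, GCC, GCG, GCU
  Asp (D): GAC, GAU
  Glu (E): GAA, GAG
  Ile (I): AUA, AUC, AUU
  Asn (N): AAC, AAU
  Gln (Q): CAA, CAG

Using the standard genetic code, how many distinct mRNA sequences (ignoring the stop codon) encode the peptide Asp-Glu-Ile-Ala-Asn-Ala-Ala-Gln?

Asp: 2 codons.
Glu: 2 codons.
Ile: 3 codons.
Ala: 4 codons.
Asn: 2 codons.
Ala: 4 codons.
Ala: 4 codons.
Gln: 2 codons.
2 × 2 × 3 × 4 × 2 × 4 × 4 × 2 = 3072.

3072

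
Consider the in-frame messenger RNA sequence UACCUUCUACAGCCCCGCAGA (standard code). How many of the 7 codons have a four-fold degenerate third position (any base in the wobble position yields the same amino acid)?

Codon 1 UAC (Tyr): third position 2-fold.
Codon 2 CUU (Leu): third position 4-fold.
Codon 3 CUA (Leu): third position 4-fold.
Codon 4 CAG (Gln): third position 2-fold.
Codon 5 CCC (Pro): third position 4-fold.
Codon 6 CGC (Arg): third position 4-fold.
Codon 7 AGA (Arg): third position 2-fold.
Four-fold degenerate third positions: 4.

4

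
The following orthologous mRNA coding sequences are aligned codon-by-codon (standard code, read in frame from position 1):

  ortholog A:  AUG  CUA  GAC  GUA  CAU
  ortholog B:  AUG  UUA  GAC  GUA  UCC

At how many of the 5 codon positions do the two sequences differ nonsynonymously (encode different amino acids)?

1

Codon 1: AUG Met / AUG Met — identical.
Codon 2: CUA Leu / UUA Leu — synonymous.
Codon 3: GAC Asp / GAC Asp — identical.
Codon 4: GUA Val / GUA Val — identical.
Codon 5: CAU His / UCC Ser — nonsynonymous.
Nonsynonymous differences: 1.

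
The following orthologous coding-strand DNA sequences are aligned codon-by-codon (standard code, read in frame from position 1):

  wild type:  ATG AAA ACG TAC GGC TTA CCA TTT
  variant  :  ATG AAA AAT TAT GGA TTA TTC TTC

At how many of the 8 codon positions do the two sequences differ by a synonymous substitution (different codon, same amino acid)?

3

Codon 1: ATG Met / ATG Met — identical.
Codon 2: AAA Lys / AAA Lys — identical.
Codon 3: ACG Thr / AAT Asn — nonsynonymous.
Codon 4: TAC Tyr / TAT Tyr — synonymous.
Codon 5: GGC Gly / GGA Gly — synonymous.
Codon 6: TTA Leu / TTA Leu — identical.
Codon 7: CCA Pro / TTC Phe — nonsynonymous.
Codon 8: TTT Phe / TTC Phe — synonymous.
Synonymous differences: 3.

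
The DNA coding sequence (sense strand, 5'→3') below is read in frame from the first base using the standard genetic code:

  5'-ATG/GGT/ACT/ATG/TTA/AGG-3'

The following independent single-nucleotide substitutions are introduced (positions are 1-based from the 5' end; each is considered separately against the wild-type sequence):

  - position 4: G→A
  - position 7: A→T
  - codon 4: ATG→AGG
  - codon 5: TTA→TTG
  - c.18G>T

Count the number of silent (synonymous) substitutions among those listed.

1

Codon 2: GGT (Gly) → AGT (Ser) — missense.
Codon 3: ACT (Thr) → TCT (Ser) — missense.
Codon 4: ATG (Met) → AGG (Arg) — missense.
Codon 5: TTA (Leu) → TTG (Leu) — synonymous.
Codon 6: AGG (Arg) → AGT (Ser) — missense.
Synonymous: 1 of 5.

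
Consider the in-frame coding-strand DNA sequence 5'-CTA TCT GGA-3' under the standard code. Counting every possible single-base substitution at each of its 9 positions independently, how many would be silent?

10

Codon 1 (CTA, Leu): 4 synonymous substitutions.
Codon 2 (TCT, Ser): 3 synonymous substitutions.
Codon 3 (GGA, Gly): 3 synonymous substitutions.
Total: 4 + 3 + 3 = 10.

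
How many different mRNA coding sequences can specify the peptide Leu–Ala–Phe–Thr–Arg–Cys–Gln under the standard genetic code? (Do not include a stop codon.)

Leu: 6 codons.
Ala: 4 codons.
Phe: 2 codons.
Thr: 4 codons.
Arg: 6 codons.
Cys: 2 codons.
Gln: 2 codons.
6 × 4 × 2 × 4 × 6 × 2 × 2 = 4608.

4608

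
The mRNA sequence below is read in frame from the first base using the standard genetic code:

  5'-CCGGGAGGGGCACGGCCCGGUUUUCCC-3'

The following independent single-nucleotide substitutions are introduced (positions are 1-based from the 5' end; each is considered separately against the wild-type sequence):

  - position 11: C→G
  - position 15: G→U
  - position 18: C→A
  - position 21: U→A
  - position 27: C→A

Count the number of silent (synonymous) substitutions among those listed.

4

Codon 4: GCA (Ala) → GGA (Gly) — missense.
Codon 5: CGG (Arg) → CGU (Arg) — synonymous.
Codon 6: CCC (Pro) → CCA (Pro) — synonymous.
Codon 7: GGU (Gly) → GGA (Gly) — synonymous.
Codon 9: CCC (Pro) → CCA (Pro) — synonymous.
Synonymous: 4 of 5.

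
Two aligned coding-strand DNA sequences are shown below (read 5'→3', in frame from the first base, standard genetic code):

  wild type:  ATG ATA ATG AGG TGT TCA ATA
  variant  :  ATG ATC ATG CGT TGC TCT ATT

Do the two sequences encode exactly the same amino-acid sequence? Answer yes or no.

Codon 1: ATG Met / ATG Met — identical.
Codon 2: ATA Ile / ATC Ile — synonymous.
Codon 3: ATG Met / ATG Met — identical.
Codon 4: AGG Arg / CGT Arg — synonymous.
Codon 5: TGT Cys / TGC Cys — synonymous.
Codon 6: TCA Ser / TCT Ser — synonymous.
Codon 7: ATA Ile / ATT Ile — synonymous.
Nonsynonymous differences: 0 → same protein.

yes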